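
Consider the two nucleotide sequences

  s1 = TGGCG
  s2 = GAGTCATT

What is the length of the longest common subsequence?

3

Let dp[i][j] be the LCS length of the first i bases of s1 and the first j bases of s2. dp[i][j] = dp[i-1][j-1]+1 when the i-th and j-th bases match, else max(dp[i-1][j], dp[i][j-1]).
    ·  G  A  G  T  C  A  T  T
 ·  0  0  0  0  0  0  0  0  0
 T  0  0  0  0  1  1  1  1  1
 G  0  1  1  1  1  1  1  1  1
 G  0  1  1  2  2  2  2  2  2
 C  0  1  1  2  2  3  3  3  3
 G  0  1  1  2  2  3  3  3  3
dp[5][8] = 3. One LCS (by backtracking along matches): GGC.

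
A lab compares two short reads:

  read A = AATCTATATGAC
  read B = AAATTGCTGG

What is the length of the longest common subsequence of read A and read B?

Taking A [1,1], then A [2,2], then A [6,3], then T [7,4], then T [9,5], then G [10,6], then C [12,7] gives a common subsequence of length 7. dp[12][10] = 7 confirms this is the maximum.

7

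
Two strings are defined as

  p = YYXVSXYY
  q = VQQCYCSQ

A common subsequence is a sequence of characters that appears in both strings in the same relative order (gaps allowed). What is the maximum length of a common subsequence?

Match Y (p #1, q #5); then S (p #5, q #7) — 2 characters in the same relative order in both. Since dp[8][8] = 2, nothing longer is possible.

2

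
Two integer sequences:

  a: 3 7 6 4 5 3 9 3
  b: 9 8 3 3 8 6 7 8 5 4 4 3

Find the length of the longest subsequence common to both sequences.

4

Match 3 [1,4]; then 7 [2,7]; then 4 [4,11]; then 3 [8,12] — 4 values in the same relative order in both, and the DP table's final entry dp[8][12] is also 4, so no common subsequence is longer.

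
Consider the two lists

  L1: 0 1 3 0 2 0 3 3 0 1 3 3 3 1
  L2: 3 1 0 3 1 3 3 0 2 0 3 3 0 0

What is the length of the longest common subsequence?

9

Match 0 [1,3], 1 [2,5], 3 [3,7], 0 [4,8], 2 [5,9], 0 [6,10], 3 [7,11], 3 [8,12], 0 [9,14] — 9 values in the same relative order in both. dp[14][14] = 9 confirms this is the maximum.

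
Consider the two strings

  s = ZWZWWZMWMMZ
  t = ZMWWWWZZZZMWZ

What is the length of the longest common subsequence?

8

Let dp[i][j] be the LCS length of the first i characters of s and the first j characters of t. dp[i][j] = dp[i-1][j-1]+1 when the i-th and j-th characters match, else max(dp[i-1][j], dp[i][j-1]).
    ·  Z  M  W  W  W  W  Z  Z  Z  Z  M  W  Z
 ·  0  0  0  0  0  0  0  0  0  0  0  0  0  0
 Z  0  1  1  1  1  1  1  1  1  1  1  1  1  1
 W  0  1  1  2  2  2  2  2  2  2  2  2  2  2
 Z  0  1  1  2  2  2  2  3  3  3  3  3  3  3
 W  0  1  1  2  3  3  3  3  3  3  3  3  4  4
 W  0  1  1  2  3  4  4  4  4  4  4  4  4  4
 Z  0  1  1  2  3  4  4  5  5  5  5  5  5  5
 M  0  1  2  2  3  4  4  5  5  5  5  6  6  6
 W  0  1  2  3  3  4  5  5  5  5  5  6  7  7
 M  0  1  2  3  3  4  5  5  5  5  5  6  7  7
 M  0  1  2  3  3  4  5  5  5  5  5  6  7  7
 Z  0  1  2  3  3  4  5  6  6  6  6  6  7  8
dp[11][13] = 8. One LCS (by backtracking along matches): ZWWWZMWZ.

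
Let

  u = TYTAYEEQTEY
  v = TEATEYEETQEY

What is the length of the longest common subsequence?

8

Match T at u[1]=v[1], then T at u[3]=v[4], then Y at u[5]=v[6], then E at u[6]=v[7], then E at u[7]=v[8], then Q at u[8]=v[10], then E at u[10]=v[11], then Y at u[11]=v[12] — 8 characters in the same relative order in both, and the DP table's final entry dp[11][12] is also 8, so no common subsequence is longer.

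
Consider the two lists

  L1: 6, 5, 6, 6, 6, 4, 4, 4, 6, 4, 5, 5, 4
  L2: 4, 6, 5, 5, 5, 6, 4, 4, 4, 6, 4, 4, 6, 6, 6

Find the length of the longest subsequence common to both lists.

9

Pick 6 (L1 #1, L2 #2), 5 (L1 #2, L2 #5), 6 (L1 #5, L2 #6), 4 (L1 #6, L2 #7), 4 (L1 #7, L2 #8), 4 (L1 #8, L2 #9), 6 (L1 #9, L2 #10), 4 (L1 #10, L2 #11), 4 (L1 #13, L2 #12); all 9 values appear in both, in order. Since dp[13][15] = 9, nothing longer is possible.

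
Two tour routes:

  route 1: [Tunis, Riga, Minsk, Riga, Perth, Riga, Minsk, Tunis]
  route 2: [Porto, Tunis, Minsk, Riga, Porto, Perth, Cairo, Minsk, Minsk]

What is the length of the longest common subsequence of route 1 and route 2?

5

One common subsequence of length 5: Tunis (route 1 #1, route 2 #2), Minsk (route 1 #3, route 2 #3), Riga (route 1 #4, route 2 #4), Perth (route 1 #5, route 2 #6), Minsk (route 1 #7, route 2 #9). Since dp[8][9] = 5, nothing longer is possible.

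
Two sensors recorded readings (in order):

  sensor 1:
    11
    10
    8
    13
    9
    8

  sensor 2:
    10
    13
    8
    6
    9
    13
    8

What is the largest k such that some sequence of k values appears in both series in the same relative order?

4

Pick 10 [2,1], 8 [3,3], 13 [4,6], 8 [6,7]; all 4 values appear in both, in order. The LCS DP gives dp[6][7] = 4, so this is optimal.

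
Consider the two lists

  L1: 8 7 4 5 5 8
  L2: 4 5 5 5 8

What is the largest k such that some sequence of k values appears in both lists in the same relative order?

4

Pick 4 [3,1]; then 5 [4,3]; then 5 [5,4]; then 8 [6,5]; all 4 values appear in both, in order. The LCS DP gives dp[6][5] = 4, so this is optimal.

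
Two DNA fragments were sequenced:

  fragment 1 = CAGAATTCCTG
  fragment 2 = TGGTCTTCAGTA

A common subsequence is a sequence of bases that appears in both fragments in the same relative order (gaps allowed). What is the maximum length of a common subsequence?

5

Let dp[i][j] be the LCS length of the first i bases of fragment 1 and the first j bases of fragment 2. dp[i][j] = dp[i-1][j-1]+1 when the i-th and j-th bases match, else max(dp[i-1][j], dp[i][j-1]).
    ·  T  G  G  T  C  T  T  C  A  G  T  A
 ·  0  0  0  0  0  0  0  0  0  0  0  0  0
 C  0  0  0  0  0  1  1  1  1  1  1  1  1
 A  0  0  0  0  0  1  1  1  1  2  2  2  2
 G  0  0  1  1  1  1  1  1  1  2  3  3  3
 A  0  0  1  1  1  1  1  1  1  2  3  3  4
 A  0  0  1  1  1  1  1  1  1  2  3  3  4
 T  0  1  1  1  2  2  2  2  2  2  3  4  4
 T  0  1  1  1  2  2  3  3  3  3  3  4  4
 C  0  1  1  1  2  3  3  3  4  4  4  4  4
 C  0  1  1  1  2  3  3  3  4  4  4  4  4
 T  0  1  1  1  2  3  4  4  4  4  4  5  5
 G  0  1  2  2  2  3  4  4  4  4  5  5  5
dp[11][12] = 5. One LCS (by backtracking along matches): CTTCT.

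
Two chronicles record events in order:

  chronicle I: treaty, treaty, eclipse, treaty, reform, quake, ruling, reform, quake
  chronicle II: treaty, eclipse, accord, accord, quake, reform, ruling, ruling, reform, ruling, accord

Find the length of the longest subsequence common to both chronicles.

One common subsequence of length 5: treaty (chronicle I #2, chronicle II #1); then eclipse (chronicle I #3, chronicle II #2); then reform (chronicle I #5, chronicle II #6); then ruling (chronicle I #7, chronicle II #8); then reform (chronicle I #8, chronicle II #9). Since dp[9][11] = 5, nothing longer is possible.

5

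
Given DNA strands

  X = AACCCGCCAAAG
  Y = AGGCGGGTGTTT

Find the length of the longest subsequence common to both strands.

4

Taking A at X[1]=Y[1] → C at X[3]=Y[4] → G at X[6]=Y[7] → G at X[12]=Y[9] gives a common subsequence of length 4. The LCS DP gives dp[12][12] = 4, so this is optimal.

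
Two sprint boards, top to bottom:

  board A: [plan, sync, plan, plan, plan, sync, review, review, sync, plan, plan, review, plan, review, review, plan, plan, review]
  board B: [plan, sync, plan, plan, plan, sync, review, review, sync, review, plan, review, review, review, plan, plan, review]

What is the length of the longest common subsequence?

16

Match plan at board A[1]=board B[1], then sync at board A[2]=board B[2], then plan at board A[3]=board B[3], then plan at board A[4]=board B[4], then plan at board A[5]=board B[5], then sync at board A[6]=board B[6], then review at board A[7]=board B[7], then review at board A[8]=board B[8], then sync at board A[9]=board B[9], then plan at board A[11]=board B[11], then review at board A[12]=board B[12], then review at board A[14]=board B[13], then review at board A[15]=board B[14], then plan at board A[16]=board B[15], then plan at board A[17]=board B[16], then review at board A[18]=board B[17] — 16 tasks in the same relative order in both, and the DP table's final entry dp[18][17] is also 16, so no common subsequence is longer.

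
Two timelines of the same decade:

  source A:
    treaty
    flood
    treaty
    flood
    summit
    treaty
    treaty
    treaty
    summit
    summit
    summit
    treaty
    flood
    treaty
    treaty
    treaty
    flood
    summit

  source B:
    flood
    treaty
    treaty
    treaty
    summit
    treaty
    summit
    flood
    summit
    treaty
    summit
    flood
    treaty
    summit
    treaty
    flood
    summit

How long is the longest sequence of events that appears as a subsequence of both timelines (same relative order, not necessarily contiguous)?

Pick flood at source A[2]=source B[1], treaty at source A[3]=source B[2], treaty at source A[6]=source B[3], treaty at source A[7]=source B[4], treaty at source A[8]=source B[6], summit at source A[9]=source B[7], summit at source A[10]=source B[9], summit at source A[11]=source B[11], flood at source A[13]=source B[12], treaty at source A[14]=source B[13], treaty at source A[16]=source B[15], flood at source A[17]=source B[16], summit at source A[18]=source B[17]; all 13 events appear in both, in order. dp[18][17] = 13 confirms this is the maximum.

13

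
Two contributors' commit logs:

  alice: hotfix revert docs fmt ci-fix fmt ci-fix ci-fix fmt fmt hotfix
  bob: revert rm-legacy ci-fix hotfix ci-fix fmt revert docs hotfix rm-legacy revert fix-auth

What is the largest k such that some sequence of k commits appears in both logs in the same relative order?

Taking revert [2,1]; then ci-fix [5,3]; then ci-fix [8,5]; then fmt [9,6]; then hotfix [11,9] gives a common subsequence of length 5. dp[11][12] = 5 confirms this is the maximum.

5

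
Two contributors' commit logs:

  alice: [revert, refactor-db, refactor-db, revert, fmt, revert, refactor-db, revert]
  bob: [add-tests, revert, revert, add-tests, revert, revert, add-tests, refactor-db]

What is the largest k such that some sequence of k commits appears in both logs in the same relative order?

4

Match revert [1,3]; then revert [4,5]; then revert [6,6]; then refactor-db [7,8] — 4 commits in the same relative order in both, and the DP table's final entry dp[8][8] is also 4, so no common subsequence is longer.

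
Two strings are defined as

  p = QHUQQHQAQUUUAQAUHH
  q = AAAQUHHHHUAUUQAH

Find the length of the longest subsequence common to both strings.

Pick Q [1,4], H [2,9], U [3,10], A [8,11], U [11,12], U [12,13], Q [14,14], A [15,15], H [18,16]; all 9 characters appear in both, in order. dp[18][16] = 9 confirms this is the maximum.

9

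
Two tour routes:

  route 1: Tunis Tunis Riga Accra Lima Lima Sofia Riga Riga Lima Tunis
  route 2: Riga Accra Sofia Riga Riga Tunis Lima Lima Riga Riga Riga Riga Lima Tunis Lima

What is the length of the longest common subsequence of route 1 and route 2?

Taking Riga [3,1], then Accra [4,2], then Lima [5,7], then Lima [6,8], then Riga [8,11], then Riga [9,12], then Lima [10,13], then Tunis [11,14] gives a common subsequence of length 8. The LCS DP gives dp[11][15] = 8, so this is optimal.

8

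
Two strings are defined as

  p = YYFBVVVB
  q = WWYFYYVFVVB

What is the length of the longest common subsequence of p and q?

6

Let dp[i][j] be the LCS length of the first i characters of p and the first j characters of q. dp[i][j] = dp[i-1][j-1]+1 when the i-th and j-th characters match, else max(dp[i-1][j], dp[i][j-1]).
    ·  W  W  Y  F  Y  Y  V  F  V  V  B
 ·  0  0  0  0  0  0  0  0  0  0  0  0
 Y  0  0  0  1  1  1  1  1  1  1  1  1
 Y  0  0  0  1  1  2  2  2  2  2  2  2
 F  0  0  0  1  2  2  2  2  3  3  3  3
 B  0  0  0  1  2  2  2  2  3  3  3  4
 V  0  0  0  1  2  2  2  3  3  4  4  4
 V  0  0  0  1  2  2  2  3  3  4  5  5
 V  0  0  0  1  2  2  2  3  3  4  5  5
 B  0  0  0  1  2  2  2  3  3  4  5  6
dp[8][11] = 6. One LCS (by backtracking along matches): YYFVVB.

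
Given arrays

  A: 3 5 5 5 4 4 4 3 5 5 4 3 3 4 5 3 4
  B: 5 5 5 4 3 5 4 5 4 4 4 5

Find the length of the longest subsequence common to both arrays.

10

Pick 5 (A #2, B #1); then 5 (A #3, B #2); then 5 (A #4, B #3); then 4 (A #7, B #4); then 3 (A #8, B #5); then 5 (A #9, B #6); then 5 (A #10, B #8); then 4 (A #11, B #10); then 4 (A #14, B #11); then 5 (A #15, B #12); all 10 values appear in both, in order. dp[17][12] = 10 confirms this is the maximum.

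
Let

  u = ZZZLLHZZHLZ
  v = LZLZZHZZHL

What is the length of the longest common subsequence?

8

Pick Z at u[1]=v[2], then Z at u[2]=v[4], then Z at u[3]=v[5], then H at u[6]=v[6], then Z at u[7]=v[7], then Z at u[8]=v[8], then H at u[9]=v[9], then L at u[10]=v[10]; all 8 characters appear in both, in order. dp[11][10] = 8 confirms this is the maximum.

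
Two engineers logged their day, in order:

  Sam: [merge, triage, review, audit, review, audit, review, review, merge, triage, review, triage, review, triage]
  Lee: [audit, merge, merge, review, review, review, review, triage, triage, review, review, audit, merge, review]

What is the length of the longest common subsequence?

Pick merge [1,3] → review [3,4] → review [5,5] → review [7,6] → review [8,7] → triage [10,9] → review [11,11] → review [13,14]; all 8 tasks appear in both, in order. Since dp[14][14] = 8, nothing longer is possible.

8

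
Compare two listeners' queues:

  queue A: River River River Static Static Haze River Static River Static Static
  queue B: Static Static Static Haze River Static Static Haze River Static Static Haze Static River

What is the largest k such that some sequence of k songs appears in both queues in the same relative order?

8

Taking River at queue A[3]=queue B[5], then Static at queue A[4]=queue B[6], then Static at queue A[5]=queue B[7], then Haze at queue A[6]=queue B[8], then River at queue A[7]=queue B[9], then Static at queue A[8]=queue B[10], then Static at queue A[10]=queue B[11], then Static at queue A[11]=queue B[13] gives a common subsequence of length 8, and the DP table's final entry dp[11][14] is also 8, so no common subsequence is longer.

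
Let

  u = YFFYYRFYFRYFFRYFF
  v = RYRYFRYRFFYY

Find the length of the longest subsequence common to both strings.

9

Pick Y [5,2], then R [6,3], then Y [8,4], then F [9,5], then R [10,6], then Y [11,7], then F [12,9], then F [13,10], then Y [15,12]; all 9 characters appear in both, in order, and the DP table's final entry dp[17][12] is also 9, so no common subsequence is longer.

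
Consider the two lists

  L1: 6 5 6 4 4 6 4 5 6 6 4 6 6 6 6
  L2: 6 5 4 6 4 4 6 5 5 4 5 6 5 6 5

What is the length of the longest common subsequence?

10

Taking 6 [1,1]; then 5 [2,2]; then 6 [3,4]; then 4 [4,5]; then 4 [5,6]; then 6 [6,7]; then 4 [7,10]; then 5 [8,11]; then 6 [9,12]; then 6 [10,14] gives a common subsequence of length 10. dp[15][15] = 10 confirms this is the maximum.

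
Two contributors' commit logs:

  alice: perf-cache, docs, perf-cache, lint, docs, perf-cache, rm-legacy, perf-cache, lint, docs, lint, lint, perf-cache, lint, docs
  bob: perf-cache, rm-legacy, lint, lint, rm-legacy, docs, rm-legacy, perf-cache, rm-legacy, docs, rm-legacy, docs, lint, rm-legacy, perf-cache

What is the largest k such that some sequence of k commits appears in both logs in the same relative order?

8

Taking perf-cache (alice #1, bob #1); then docs (alice #2, bob #6); then perf-cache (alice #3, bob #8); then docs (alice #5, bob #10); then rm-legacy (alice #7, bob #11); then docs (alice #10, bob #12); then lint (alice #11, bob #13); then perf-cache (alice #13, bob #15) gives a common subsequence of length 8. The LCS DP gives dp[15][15] = 8, so this is optimal.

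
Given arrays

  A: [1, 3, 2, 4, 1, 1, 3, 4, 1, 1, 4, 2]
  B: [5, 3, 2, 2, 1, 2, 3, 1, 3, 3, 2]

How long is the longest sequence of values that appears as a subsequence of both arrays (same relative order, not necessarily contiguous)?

Let dp[i][j] be the LCS length of the first i values of A and the first j values of B. dp[i][j] = dp[i-1][j-1]+1 when the i-th and j-th values match, else max(dp[i-1][j], dp[i][j-1]).
    ·  5  3  2  2  1  2  3  1  3  3  2
 ·  0  0  0  0  0  0  0  0  0  0  0  0
 1  0  0  0  0  0  1  1  1  1  1  1  1
 3  0  0  1  1  1  1  1  2  2  2  2  2
 2  0  0  1  2  2  2  2  2  2  2  2  3
 4  0  0  1  2  2  2  2  2  2  2  2  3
 1  0  0  1  2  2  3  3  3  3  3  3  3
 1  0  0  1  2  2  3  3  3  4  4  4  4
 3  0  0  1  2  2  3  3  4  4  5  5  5
 4  0  0  1  2  2  3  3  4  4  5  5  5
 1  0  0  1  2  2  3  3  4  5  5  5  5
 1  0  0  1  2  2  3  3  4  5  5  5  5
 4  0  0  1  2  2  3  3  4  5  5  5  5
 2  0  0  1  2  3  3  4  4  5  5  5  6
dp[12][11] = 6. One LCS (by backtracking along matches): 3, 2, 1, 1, 3, 2.

6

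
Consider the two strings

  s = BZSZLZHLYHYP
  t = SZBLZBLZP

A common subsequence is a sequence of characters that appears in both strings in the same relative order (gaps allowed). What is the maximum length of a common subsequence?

Taking S (s #3, t #1) → Z (s #4, t #2) → L (s #5, t #4) → Z (s #6, t #5) → L (s #8, t #7) → P (s #12, t #9) gives a common subsequence of length 6. Since dp[12][9] = 6, nothing longer is possible.

6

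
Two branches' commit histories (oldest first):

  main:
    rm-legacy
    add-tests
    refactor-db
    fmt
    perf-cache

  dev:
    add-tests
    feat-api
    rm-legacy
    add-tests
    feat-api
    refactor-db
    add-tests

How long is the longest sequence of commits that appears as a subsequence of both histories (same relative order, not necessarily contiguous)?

Taking rm-legacy [1,3], add-tests [2,4], refactor-db [3,6] gives a common subsequence of length 3. Since dp[5][7] = 3, nothing longer is possible.

3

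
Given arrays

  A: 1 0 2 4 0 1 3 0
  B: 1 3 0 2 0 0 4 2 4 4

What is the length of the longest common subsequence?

One common subsequence of length 5: 1 at A[1]=B[1], 0 at A[2]=B[3], 2 at A[3]=B[4], 0 at A[5]=B[5], 0 at A[8]=B[6], and the DP table's final entry dp[8][10] is also 5, so no common subsequence is longer.

5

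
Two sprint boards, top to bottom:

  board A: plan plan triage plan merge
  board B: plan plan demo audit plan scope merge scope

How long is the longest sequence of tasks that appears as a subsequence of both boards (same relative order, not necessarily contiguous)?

One common subsequence of length 4: plan (board A #1, board B #1); then plan (board A #2, board B #2); then plan (board A #4, board B #5); then merge (board A #5, board B #7). The LCS DP gives dp[5][8] = 4, so this is optimal.

4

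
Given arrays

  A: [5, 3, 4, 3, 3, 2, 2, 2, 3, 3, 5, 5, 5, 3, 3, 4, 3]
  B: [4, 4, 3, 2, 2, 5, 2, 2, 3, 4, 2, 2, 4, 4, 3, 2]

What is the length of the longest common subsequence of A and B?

One common subsequence of length 8: 4 at A[3]=B[2]; then 3 at A[4]=B[3]; then 2 at A[6]=B[5]; then 2 at A[7]=B[7]; then 2 at A[8]=B[8]; then 3 at A[9]=B[9]; then 4 at A[16]=B[14]; then 3 at A[17]=B[15]. The LCS DP gives dp[17][16] = 8, so this is optimal.

8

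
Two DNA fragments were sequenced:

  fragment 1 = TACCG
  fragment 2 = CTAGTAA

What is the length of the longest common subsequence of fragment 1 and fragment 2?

Match T [1,2], then A [2,3], then G [5,4] — 3 bases in the same relative order in both, and the DP table's final entry dp[5][7] is also 3, so no common subsequence is longer.

3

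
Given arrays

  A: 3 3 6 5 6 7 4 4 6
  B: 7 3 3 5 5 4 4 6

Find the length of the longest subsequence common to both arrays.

Let dp[i][j] be the LCS length of the first i values of A and the first j values of B. dp[i][j] = dp[i-1][j-1]+1 when the i-th and j-th values match, else max(dp[i-1][j], dp[i][j-1]).
    ·  7  3  3  5  5  4  4  6
 ·  0  0  0  0  0  0  0  0  0
 3  0  0  1  1  1  1  1  1  1
 3  0  0  1  2  2  2  2  2  2
 6  0  0  1  2  2  2  2  2  3
 5  0  0  1  2  3  3  3  3  3
 6  0  0  1  2  3  3  3  3  4
 7  0  1  1  2  3  3  3  3  4
 4  0  1  1  2  3  3  4  4  4
 4  0  1  1  2  3  3  4  5  5
 6  0  1  1  2  3  3  4  5  6
dp[9][8] = 6. One LCS (by backtracking along matches): 3, 3, 5, 4, 4, 6.

6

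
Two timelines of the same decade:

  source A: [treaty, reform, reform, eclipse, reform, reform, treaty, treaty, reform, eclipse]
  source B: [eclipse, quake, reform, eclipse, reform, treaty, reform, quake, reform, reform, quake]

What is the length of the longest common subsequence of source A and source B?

Taking reform (source A #2, source B #3); then reform (source A #3, source B #5); then reform (source A #5, source B #7); then reform (source A #6, source B #9); then reform (source A #9, source B #10) gives a common subsequence of length 5. Since dp[10][11] = 5, nothing longer is possible.

5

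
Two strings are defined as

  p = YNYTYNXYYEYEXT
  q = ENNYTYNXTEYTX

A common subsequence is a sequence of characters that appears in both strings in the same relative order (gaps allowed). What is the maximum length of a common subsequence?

One common subsequence of length 9: N [2,3], Y [3,4], T [4,5], Y [5,6], N [6,7], X [7,8], E [10,10], Y [11,11], X [13,13], and the DP table's final entry dp[14][13] is also 9, so no common subsequence is longer.

9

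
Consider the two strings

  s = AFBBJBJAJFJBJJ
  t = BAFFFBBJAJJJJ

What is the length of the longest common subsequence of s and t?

10

Taking A (s #1, t #2), then F (s #2, t #5), then B (s #4, t #6), then B (s #6, t #7), then J (s #7, t #8), then A (s #8, t #9), then J (s #9, t #10), then J (s #11, t #11), then J (s #13, t #12), then J (s #14, t #13) gives a common subsequence of length 10. Since dp[14][13] = 10, nothing longer is possible.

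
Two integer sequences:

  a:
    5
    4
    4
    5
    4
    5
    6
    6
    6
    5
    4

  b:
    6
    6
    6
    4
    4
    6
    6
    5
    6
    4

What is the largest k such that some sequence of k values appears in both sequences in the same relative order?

6

Let dp[i][j] be the LCS length of the first i values of a and the first j values of b. dp[i][j] = dp[i-1][j-1]+1 when the i-th and j-th values match, else max(dp[i-1][j], dp[i][j-1]).
    ·  6  6  6  4  4  6  6  5  6  4
 ·  0  0  0  0  0  0  0  0  0  0  0
 5  0  0  0  0  0  0  0  0  1  1  1
 4  0  0  0  0  1  1  1  1  1  1  2
 4  0  0  0  0  1  2  2  2  2  2  2
 5  0  0  0  0  1  2  2  2  3  3  3
 4  0  0  0  0  1  2  2  2  3  3  4
 5  0  0  0  0  1  2  2  2  3  3  4
 6  0  1  1  1  1  2  3  3  3  4  4
 6  0  1  2  2  2  2  3  4  4  4  4
 6  0  1  2  3  3  3  3  4  4  5  5
 5  0  1  2  3  3  3  3  4  5  5  5
 4  0  1  2  3  4  4  4  4  5  5  6
dp[11][10] = 6. One LCS (by backtracking along matches): 4, 4, 6, 6, 6, 4.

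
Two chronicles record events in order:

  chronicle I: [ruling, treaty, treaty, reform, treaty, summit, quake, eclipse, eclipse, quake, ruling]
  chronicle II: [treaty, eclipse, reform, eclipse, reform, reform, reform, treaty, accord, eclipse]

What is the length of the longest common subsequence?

Match treaty (chronicle I #2, chronicle II #1); then reform (chronicle I #4, chronicle II #7); then treaty (chronicle I #5, chronicle II #8); then eclipse (chronicle I #9, chronicle II #10) — 4 events in the same relative order in both. Since dp[11][10] = 4, nothing longer is possible.

4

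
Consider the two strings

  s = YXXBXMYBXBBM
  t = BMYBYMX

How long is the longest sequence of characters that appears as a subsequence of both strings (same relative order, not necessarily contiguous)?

Let dp[i][j] be the LCS length of the first i characters of s and the first j characters of t. dp[i][j] = dp[i-1][j-1]+1 when the i-th and j-th characters match, else max(dp[i-1][j], dp[i][j-1]).
    ·  B  M  Y  B  Y  M  X
 ·  0  0  0  0  0  0  0  0
 Y  0  0  0  1  1  1  1  1
 X  0  0  0  1  1  1  1  2
 X  0  0  0  1  1  1  1  2
 B  0  1  1  1  2  2  2  2
 X  0  1  1  1  2  2  2  3
 M  0  1  2  2  2  2  3  3
 Y  0  1  2  3  3  3  3  3
 B  0  1  2  3  4  4  4  4
 X  0  1  2  3  4  4  4  5
 B  0  1  2  3  4  4  4  5
 B  0  1  2  3  4  4  4  5
 M  0  1  2  3  4  4  5  5
dp[12][7] = 5. One LCS (by backtracking along matches): BMYBX.

5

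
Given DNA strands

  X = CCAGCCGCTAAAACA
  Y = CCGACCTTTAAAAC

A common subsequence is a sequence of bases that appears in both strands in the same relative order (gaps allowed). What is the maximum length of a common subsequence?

Taking C (X #1, Y #1); then C (X #2, Y #2); then A (X #3, Y #4); then C (X #5, Y #5); then C (X #6, Y #6); then T (X #9, Y #9); then A (X #10, Y #10); then A (X #11, Y #11); then A (X #12, Y #12); then A (X #13, Y #13); then C (X #14, Y #14) gives a common subsequence of length 11. The LCS DP gives dp[15][14] = 11, so this is optimal.

11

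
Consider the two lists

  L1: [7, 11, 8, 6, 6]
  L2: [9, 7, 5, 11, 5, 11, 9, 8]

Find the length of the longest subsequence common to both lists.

Taking 7 (L1 #1, L2 #2); then 11 (L1 #2, L2 #6); then 8 (L1 #3, L2 #8) gives a common subsequence of length 3. The LCS DP gives dp[5][8] = 3, so this is optimal.

3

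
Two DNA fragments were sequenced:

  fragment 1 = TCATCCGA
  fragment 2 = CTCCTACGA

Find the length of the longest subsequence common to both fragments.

Let dp[i][j] be the LCS length of the first i bases of fragment 1 and the first j bases of fragment 2. dp[i][j] = dp[i-1][j-1]+1 when the i-th and j-th bases match, else max(dp[i-1][j], dp[i][j-1]).
    ·  C  T  C  C  T  A  C  G  A
 ·  0  0  0  0  0  0  0  0  0  0
 T  0  0  1  1  1  1  1  1  1  1
 C  0  1  1  2  2  2  2  2  2  2
 A  0  1  1  2  2  2  3  3  3  3
 T  0  1  2  2  2  3  3  3  3  3
 C  0  1  2  3  3  3  3  4  4  4
 C  0  1  2  3  4  4  4  4  4  4
 G  0  1  2  3  4  4  4  4  5  5
 A  0  1  2  3  4  4  5  5  5  6
dp[8][9] = 6. One LCS (by backtracking along matches): TCACGA.

6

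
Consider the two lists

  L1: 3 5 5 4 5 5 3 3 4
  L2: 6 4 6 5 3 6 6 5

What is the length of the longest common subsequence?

3

Let dp[i][j] be the LCS length of the first i values of L1 and the first j values of L2. dp[i][j] = dp[i-1][j-1]+1 when the i-th and j-th values match, else max(dp[i-1][j], dp[i][j-1]).
    ·  6  4  6  5  3  6  6  5
 ·  0  0  0  0  0  0  0  0  0
 3  0  0  0  0  0  1  1  1  1
 5  0  0  0  0  1  1  1  1  2
 5  0  0  0  0  1  1  1  1  2
 4  0  0  1  1  1  1  1  1  2
 5  0  0  1  1  2  2  2  2  2
 5  0  0  1  1  2  2  2  2  3
 3  0  0  1  1  2  3  3  3  3
 3  0  0  1  1  2  3  3  3  3
 4  0  0  1  1  2  3  3  3  3
dp[9][8] = 3. One LCS (by backtracking along matches): 4, 5, 5.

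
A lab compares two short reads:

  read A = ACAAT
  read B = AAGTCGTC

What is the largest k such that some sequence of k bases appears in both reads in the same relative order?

Let dp[i][j] be the LCS length of the first i bases of read A and the first j bases of read B. dp[i][j] = dp[i-1][j-1]+1 when the i-th and j-th bases match, else max(dp[i-1][j], dp[i][j-1]).
    ·  A  A  G  T  C  G  T  C
 ·  0  0  0  0  0  0  0  0  0
 A  0  1  1  1  1  1  1  1  1
 C  0  1  1  1  1  2  2  2  2
 A  0  1  2  2  2  2  2  2  2
 A  0  1  2  2  2  2  2  2  2
 T  0  1  2  2  3  3  3  3  3
dp[5][8] = 3. One LCS (by backtracking along matches): ACT.

3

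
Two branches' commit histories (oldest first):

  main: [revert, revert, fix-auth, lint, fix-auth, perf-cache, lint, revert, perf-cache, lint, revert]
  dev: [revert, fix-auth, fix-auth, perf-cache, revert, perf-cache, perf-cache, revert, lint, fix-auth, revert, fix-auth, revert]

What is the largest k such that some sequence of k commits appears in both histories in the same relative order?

8

Taking revert at main[2]=dev[1] → fix-auth at main[3]=dev[2] → fix-auth at main[5]=dev[3] → perf-cache at main[6]=dev[4] → revert at main[8]=dev[5] → perf-cache at main[9]=dev[7] → lint at main[10]=dev[9] → revert at main[11]=dev[13] gives a common subsequence of length 8. The LCS DP gives dp[11][13] = 8, so this is optimal.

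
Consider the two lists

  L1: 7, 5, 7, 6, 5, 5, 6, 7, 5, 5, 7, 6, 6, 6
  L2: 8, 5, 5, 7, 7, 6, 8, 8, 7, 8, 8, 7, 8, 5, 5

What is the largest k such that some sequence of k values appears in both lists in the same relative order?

Match 7 [1,4] → 7 [3,5] → 6 [4,6] → 7 [8,12] → 5 [9,14] → 5 [10,15] — 6 values in the same relative order in both. The LCS DP gives dp[14][15] = 6, so this is optimal.

6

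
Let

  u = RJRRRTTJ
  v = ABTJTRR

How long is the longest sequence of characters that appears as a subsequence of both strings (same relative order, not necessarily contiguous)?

Pick J [2,4]; then R [4,6]; then R [5,7]; all 3 characters appear in both, in order. The LCS DP gives dp[8][7] = 3, so this is optimal.

3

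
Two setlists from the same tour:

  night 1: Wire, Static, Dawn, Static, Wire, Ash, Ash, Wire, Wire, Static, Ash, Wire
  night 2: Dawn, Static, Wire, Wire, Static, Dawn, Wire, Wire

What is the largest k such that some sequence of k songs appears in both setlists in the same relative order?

6

Pick Dawn (night 1 #3, night 2 #1), then Static (night 1 #4, night 2 #2), then Wire (night 1 #5, night 2 #3), then Wire (night 1 #8, night 2 #4), then Wire (night 1 #9, night 2 #7), then Wire (night 1 #12, night 2 #8); all 6 songs appear in both, in order. Since dp[12][8] = 6, nothing longer is possible.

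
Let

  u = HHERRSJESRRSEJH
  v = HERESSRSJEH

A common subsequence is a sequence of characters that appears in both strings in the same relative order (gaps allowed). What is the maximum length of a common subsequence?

9

Pick H [2,1] → E [3,2] → R [4,3] → S [6,5] → S [9,6] → R [11,7] → S [12,8] → E [13,10] → H [15,11]; all 9 characters appear in both, in order, and the DP table's final entry dp[15][11] is also 9, so no common subsequence is longer.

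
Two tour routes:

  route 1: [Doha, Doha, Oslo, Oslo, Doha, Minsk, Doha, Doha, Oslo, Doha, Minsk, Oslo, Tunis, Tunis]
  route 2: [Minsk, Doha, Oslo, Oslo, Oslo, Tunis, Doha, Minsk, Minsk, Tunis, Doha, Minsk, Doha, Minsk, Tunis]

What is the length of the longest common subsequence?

One common subsequence of length 9: Doha (route 1 #1, route 2 #2), then Oslo (route 1 #3, route 2 #4), then Oslo (route 1 #4, route 2 #5), then Doha (route 1 #5, route 2 #7), then Minsk (route 1 #6, route 2 #9), then Doha (route 1 #7, route 2 #11), then Doha (route 1 #10, route 2 #13), then Minsk (route 1 #11, route 2 #14), then Tunis (route 1 #14, route 2 #15), and the DP table's final entry dp[14][15] is also 9, so no common subsequence is longer.

9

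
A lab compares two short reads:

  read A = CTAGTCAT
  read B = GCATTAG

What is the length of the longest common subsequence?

Match C (read A #1, read B #2) → T (read A #2, read B #5) → A (read A #3, read B #6) → G (read A #4, read B #7) — 4 bases in the same relative order in both. dp[8][7] = 4 confirms this is the maximum.

4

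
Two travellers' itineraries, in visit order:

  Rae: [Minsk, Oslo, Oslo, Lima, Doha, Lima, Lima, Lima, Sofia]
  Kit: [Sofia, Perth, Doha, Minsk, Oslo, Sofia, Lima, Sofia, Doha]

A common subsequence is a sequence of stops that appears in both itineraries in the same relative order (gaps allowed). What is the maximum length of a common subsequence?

One common subsequence of length 4: Minsk at Rae[1]=Kit[4] → Oslo at Rae[2]=Kit[5] → Lima at Rae[4]=Kit[7] → Doha at Rae[5]=Kit[9]. Since dp[9][9] = 4, nothing longer is possible.

4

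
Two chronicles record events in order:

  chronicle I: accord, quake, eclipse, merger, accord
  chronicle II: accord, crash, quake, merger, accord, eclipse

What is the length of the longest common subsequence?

Taking accord [1,1], then quake [2,3], then merger [4,4], then accord [5,5] gives a common subsequence of length 4. The LCS DP gives dp[5][6] = 4, so this is optimal.

4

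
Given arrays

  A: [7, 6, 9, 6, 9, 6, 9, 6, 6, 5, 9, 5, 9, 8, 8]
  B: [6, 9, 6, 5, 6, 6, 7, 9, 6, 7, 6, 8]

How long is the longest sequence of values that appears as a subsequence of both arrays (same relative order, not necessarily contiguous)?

Match 6 (A #2, B #1), then 9 (A #3, B #2), then 6 (A #4, B #5), then 6 (A #6, B #6), then 9 (A #7, B #8), then 6 (A #8, B #9), then 6 (A #9, B #11), then 8 (A #15, B #12) — 8 values in the same relative order in both. dp[15][12] = 8 confirms this is the maximum.

8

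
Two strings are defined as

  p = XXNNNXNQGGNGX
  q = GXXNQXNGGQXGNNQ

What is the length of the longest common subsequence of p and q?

Match X [1,2] → X [2,3] → N [3,4] → X [6,6] → N [7,7] → Q [8,10] → G [9,12] → N [11,14] — 8 characters in the same relative order in both. Since dp[13][15] = 8, nothing longer is possible.

8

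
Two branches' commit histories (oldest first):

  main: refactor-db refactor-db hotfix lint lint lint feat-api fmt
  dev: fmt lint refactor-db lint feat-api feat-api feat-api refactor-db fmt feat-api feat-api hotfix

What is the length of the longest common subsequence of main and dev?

One common subsequence of length 4: refactor-db at main[2]=dev[3] → lint at main[4]=dev[4] → feat-api at main[7]=dev[7] → fmt at main[8]=dev[9], and the DP table's final entry dp[8][12] is also 4, so no common subsequence is longer.

4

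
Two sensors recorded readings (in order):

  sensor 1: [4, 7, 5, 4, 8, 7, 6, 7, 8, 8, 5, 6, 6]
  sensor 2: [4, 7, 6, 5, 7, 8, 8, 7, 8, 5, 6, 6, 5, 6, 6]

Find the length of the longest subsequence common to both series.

9

Match 4 [1,1]; then 7 [2,2]; then 5 [3,4]; then 8 [5,7]; then 7 [6,8]; then 6 [7,12]; then 5 [11,13]; then 6 [12,14]; then 6 [13,15] — 9 values in the same relative order in both. The LCS DP gives dp[13][15] = 9, so this is optimal.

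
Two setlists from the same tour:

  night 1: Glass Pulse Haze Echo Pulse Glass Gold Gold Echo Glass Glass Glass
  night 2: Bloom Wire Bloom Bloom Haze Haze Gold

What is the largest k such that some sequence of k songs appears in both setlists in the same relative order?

Match Haze (night 1 #3, night 2 #6) → Gold (night 1 #8, night 2 #7) — 2 songs in the same relative order in both. The LCS DP gives dp[12][7] = 2, so this is optimal.

2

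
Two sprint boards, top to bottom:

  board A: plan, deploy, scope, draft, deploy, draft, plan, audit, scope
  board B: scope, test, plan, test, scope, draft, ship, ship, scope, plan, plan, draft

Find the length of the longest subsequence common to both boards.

4

Taking plan at board A[1]=board B[3], then scope at board A[3]=board B[5], then draft at board A[4]=board B[6], then draft at board A[6]=board B[12] gives a common subsequence of length 4. The LCS DP gives dp[9][12] = 4, so this is optimal.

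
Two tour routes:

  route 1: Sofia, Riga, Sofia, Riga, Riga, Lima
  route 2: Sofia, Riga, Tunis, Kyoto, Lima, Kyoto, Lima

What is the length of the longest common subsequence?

3

Taking Sofia (route 1 #1, route 2 #1), then Riga (route 1 #2, route 2 #2), then Lima (route 1 #6, route 2 #7) gives a common subsequence of length 3. Since dp[6][7] = 3, nothing longer is possible.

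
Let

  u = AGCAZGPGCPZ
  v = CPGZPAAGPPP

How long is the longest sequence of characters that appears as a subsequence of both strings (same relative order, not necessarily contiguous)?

5

Taking A [1,6] → A [4,7] → G [6,8] → P [7,10] → P [10,11] gives a common subsequence of length 5, and the DP table's final entry dp[11][11] is also 5, so no common subsequence is longer.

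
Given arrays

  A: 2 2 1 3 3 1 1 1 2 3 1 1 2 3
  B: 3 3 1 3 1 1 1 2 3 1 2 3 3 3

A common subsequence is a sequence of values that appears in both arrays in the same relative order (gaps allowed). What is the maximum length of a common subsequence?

One common subsequence of length 10: 1 at A[3]=B[3], then 3 at A[5]=B[4], then 1 at A[6]=B[5], then 1 at A[7]=B[6], then 1 at A[8]=B[7], then 2 at A[9]=B[8], then 3 at A[10]=B[9], then 1 at A[12]=B[10], then 2 at A[13]=B[11], then 3 at A[14]=B[14]. Since dp[14][14] = 10, nothing longer is possible.

10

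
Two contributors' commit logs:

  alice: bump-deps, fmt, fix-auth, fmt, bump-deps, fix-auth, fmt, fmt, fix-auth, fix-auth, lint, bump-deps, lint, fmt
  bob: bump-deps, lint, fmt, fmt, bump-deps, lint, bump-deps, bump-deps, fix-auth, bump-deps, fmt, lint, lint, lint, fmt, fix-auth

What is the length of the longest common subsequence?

9

One common subsequence of length 9: bump-deps [1,1] → fmt [2,3] → fmt [4,4] → bump-deps [5,8] → fix-auth [6,9] → fmt [7,11] → lint [11,13] → lint [13,14] → fmt [14,15]. The LCS DP gives dp[14][16] = 9, so this is optimal.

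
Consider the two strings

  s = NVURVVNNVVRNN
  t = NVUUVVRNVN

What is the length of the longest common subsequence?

Let dp[i][j] be the LCS length of the first i characters of s and the first j characters of t. dp[i][j] = dp[i-1][j-1]+1 when the i-th and j-th characters match, else max(dp[i-1][j], dp[i][j-1]).
    ·  N  V  U  U  V  V  R  N  V  N
 ·  0  0  0  0  0  0  0  0  0  0  0
 N  0  1  1  1  1  1  1  1  1  1  1
 V  0  1  2  2  2  2  2  2  2  2  2
 U  0  1  2  3  3  3  3  3  3  3  3
 R  0  1  2  3  3  3  3  4  4  4  4
 V  0  1  2  3  3  4  4  4  4  5  5
 V  0  1  2  3  3  4  5  5  5  5  5
 N  0  1  2  3  3  4  5  5  6  6  6
 N  0  1  2  3  3  4  5  5  6  6  7
 V  0  1  2  3  3  4  5  5  6  7  7
 V  0  1  2  3  3  4  5  5  6  7  7
 R  0  1  2  3  3  4  5  6  6  7  7
 N  0  1  2  3  3  4  5  6  7  7  8
 N  0  1  2  3  3  4  5  6  7  7  8
dp[13][10] = 8. One LCS (by backtracking along matches): NVUVVNVN.

8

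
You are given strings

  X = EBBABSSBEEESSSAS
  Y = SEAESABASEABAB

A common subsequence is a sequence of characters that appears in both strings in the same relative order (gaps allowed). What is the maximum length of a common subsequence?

Match E at X[1]=Y[4] → B at X[3]=Y[7] → A at X[4]=Y[8] → S at X[6]=Y[9] → B at X[8]=Y[12] → A at X[15]=Y[13] — 6 characters in the same relative order in both. Since dp[16][14] = 6, nothing longer is possible.

6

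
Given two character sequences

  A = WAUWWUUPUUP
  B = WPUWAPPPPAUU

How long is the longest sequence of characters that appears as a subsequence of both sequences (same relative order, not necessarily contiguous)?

6

Let dp[i][j] be the LCS length of the first i characters of A and the first j characters of B. dp[i][j] = dp[i-1][j-1]+1 when the i-th and j-th characters match, else max(dp[i-1][j], dp[i][j-1]).
    ·  W  P  U  W  A  P  P  P  P  A  U  U
 ·  0  0  0  0  0  0  0  0  0  0  0  0  0
 W  0  1  1  1  1  1  1  1  1  1  1  1  1
 A  0  1  1  1  1  2  2  2  2  2  2  2  2
 U  0  1  1  2  2  2  2  2  2  2  2  3  3
 W  0  1  1  2  3  3  3  3  3  3  3  3  3
 W  0  1  1  2  3  3  3  3  3  3  3  3  3
 U  0  1  1  2  3  3  3  3  3  3  3  4  4
 U  0  1  1  2  3  3  3  3  3  3  3  4  5
 P  0  1  2  2  3  3  4  4  4  4  4  4  5
 U  0  1  2  3  3  3  4  4  4  4  4  5  5
 U  0  1  2  3  3  3  4  4  4  4  4  5  6
 P  0  1  2  3  3  3  4  5  5  5  5  5  6
dp[11][12] = 6. One LCS (by backtracking along matches): WUWPUU.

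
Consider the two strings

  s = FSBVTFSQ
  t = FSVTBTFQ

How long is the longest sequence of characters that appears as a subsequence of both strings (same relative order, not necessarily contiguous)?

6

Let dp[i][j] be the LCS length of the first i characters of s and the first j characters of t. dp[i][j] = dp[i-1][j-1]+1 when the i-th and j-th characters match, else max(dp[i-1][j], dp[i][j-1]).
    ·  F  S  V  T  B  T  F  Q
 ·  0  0  0  0  0  0  0  0  0
 F  0  1  1  1  1  1  1  1  1
 S  0  1  2  2  2  2  2  2  2
 B  0  1  2  2  2  3  3  3  3
 V  0  1  2  3  3  3  3  3  3
 T  0  1  2  3  4  4  4  4  4
 F  0  1  2  3  4  4  4  5  5
 S  0  1  2  3  4  4  4  5  5
 Q  0  1  2  3  4  4  4  5  6
dp[8][8] = 6. One LCS (by backtracking along matches): FSBTFQ.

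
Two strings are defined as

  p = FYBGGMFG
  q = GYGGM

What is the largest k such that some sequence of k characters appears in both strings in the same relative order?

4

Let dp[i][j] be the LCS length of the first i characters of p and the first j characters of q. dp[i][j] = dp[i-1][j-1]+1 when the i-th and j-th characters match, else max(dp[i-1][j], dp[i][j-1]).
    ·  G  Y  G  G  M
 ·  0  0  0  0  0  0
 F  0  0  0  0  0  0
 Y  0  0  1  1  1  1
 B  0  0  1  1  1  1
 G  0  1  1  2  2  2
 G  0  1  1  2  3  3
 M  0  1  1  2  3  4
 F  0  1  1  2  3  4
 G  0  1  1  2  3  4
dp[8][5] = 4. One LCS (by backtracking along matches): YGGM.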